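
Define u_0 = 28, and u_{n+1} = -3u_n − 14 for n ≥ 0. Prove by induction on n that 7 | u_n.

Base case: u_0 = 28 = 7·4, so 7 | u_0.
Assume 7 | u_j, so u_j = 7t for some integer t.
Then u_{j+1} = -3u_j − 14 = -3·(7t) − 14 = 7(-3t − 2), so 7 | u_{j+1}.
So the property holds for j+1, and by induction 7 | u_n for all n ≥ 0.

7 | u_n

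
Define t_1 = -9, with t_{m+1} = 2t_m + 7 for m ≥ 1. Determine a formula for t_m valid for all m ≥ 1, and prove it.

Claim: t_m = -2^m − 7.

Base case: t_1 = -9, and -2^1 − 7 = -2 − 7 = -9.
Assume t_k = -2^k − 7 for some k ≥ 1.
Then t_{k+1} = 2t_k + 7 = 2·(-2^k − 7) + 7 = -2^{k+1} − 14 + 7 = -2^{k+1} − 7.
So the formula holds for k+1, and by induction t_m = -2^m − 7 for all m ≥ 1.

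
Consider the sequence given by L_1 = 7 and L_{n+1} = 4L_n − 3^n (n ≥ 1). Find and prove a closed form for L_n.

Claim: L_n = 4^n + 3^n.

Base case: L_1 = 7, and 4^1 + 3^1 = 4 + 3 = 7.
Assume L_m = 4^m + 3^m for some m ≥ 1.
Then L_{m+1} = 4L_m − 3^m = 4·(4^m + 3^m) − 3^m = 4^{m+1} + 4·3^m − 3^m = 4^{m+1} + 3·3^m = 4^{m+1} + 3^{m+1}.
So the formula holds for m+1, and by induction L_n = 4^n + 3^n for all n ≥ 1.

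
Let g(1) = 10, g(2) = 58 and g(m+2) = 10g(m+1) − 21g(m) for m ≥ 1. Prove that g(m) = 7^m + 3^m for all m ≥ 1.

Base cases: g(1) = 10 and 7^1 + 3^1 = 10; g(2) = 58 and 7^2 + 3^2 = 58.
Assume g(j) = 7^j + 3^j for all 1 ≤ j ≤ r, where r ≥ 2.
Then g(r+1) = 10g(r) − 21g(r−1) = 10·(7^r + 3^r) − 21·(7^{r−1} + 3^{r−1}) = (10·7 − 21)7^{r−1} + (10·3 − 21)3^{r−1} = 49·7^{r−1} + 9·3^{r−1} = 7^{r+1} + 3^{r+1}.
So the formula holds for r+1, and by strong induction g(m) = 7^m + 3^m for all m ≥ 1.

g(m) = 7^m + 3^m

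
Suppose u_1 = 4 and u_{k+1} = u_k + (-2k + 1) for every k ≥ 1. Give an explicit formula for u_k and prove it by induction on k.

Claim: u_k = -k^2 + 2k + 3.

Base case: u_1 = 4, and -1^2 + 2·1 + 3 = 4.
Assume u_m = -m^2 + 2m + 3.
Then u_{m+1} = u_m + (-2m + 1) = (-m^2 + 2m + 3) + (-2m + 1) = -m^2 + 4,
and -(m+1)^2 + 2·(m+1) + 3 = -m^2 + 4.
This completes the inductive step, so u_k = -k^2 + 2k + 3 for all k ≥ 1.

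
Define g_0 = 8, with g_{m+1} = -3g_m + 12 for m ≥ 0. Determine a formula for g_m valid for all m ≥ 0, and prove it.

Claim: g_m = 5·(-3)^m + 3.

Base case: g_0 = 8, and 5·(-3)^0 + 3 = 5 + 3 = 8.
Assume g_j = 5·(-3)^j + 3 for some j ≥ 0.
Then g_{j+1} = -3g_j + 12 = -3·(5·(-3)^j + 3) + 12 = -15·(-3)^j − 9 + 12 = 5·(-3)^{j+1} + 3.
This completes the inductive step, so g_m = 5·(-3)^m + 3 for all m ≥ 0.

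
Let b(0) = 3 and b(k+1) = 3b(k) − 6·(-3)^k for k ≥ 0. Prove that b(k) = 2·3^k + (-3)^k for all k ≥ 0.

Base case: b(0) = 3, and 2·3^0 + (-3)^0 = 2 + 1 = 3.
Assume b(m) = 2·3^m + (-3)^m for some m ≥ 0.
Then b(m+1) = 3b(m) − 6·(-3)^m = 3·(2·3^m + (-3)^m) − 6·(-3)^m = 2·3^{m+1} + 3·(-3)^m − 6·(-3)^m = 2·3^{m+1} − 3·(-3)^m = 2·3^{m+1} + (-3)^{m+1}.
By induction, b(k) = 2·3^k + (-3)^k for all k ≥ 0.

b(k) = 2·3^k + (-3)^k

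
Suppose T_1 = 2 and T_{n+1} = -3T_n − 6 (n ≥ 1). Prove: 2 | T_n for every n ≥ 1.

Base case: T_1 = 2 = 2·1, so 2 | T_1.
Assume 2 | T_r, so T_r = 2t for some integer t.
Then T_{r+1} = -3T_r − 6 = -3·(2t) − 6 = 2(-3t − 3), so 2 | T_{r+1}.
Hence 2 | T_n for every n ≥ 1, by induction.

2 | T_n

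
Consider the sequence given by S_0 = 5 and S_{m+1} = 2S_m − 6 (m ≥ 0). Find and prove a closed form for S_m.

Claim: S_m = -2^m + 6.

Base case: S_0 = 5, and -2^0 + 6 = -1 + 6 = 5.
Assume S_j = -2^j + 6 for some j ≥ 0.
Then S_{j+1} = 2S_j − 6 = 2·(-2^j + 6) − 6 = -2^{j+1} + 12 − 6 = -2^{j+1} + 6.
This completes the inductive step, so S_m = -2^m + 6 for all m ≥ 0.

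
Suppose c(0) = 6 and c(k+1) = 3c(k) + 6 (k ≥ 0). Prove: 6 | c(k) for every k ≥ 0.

Base case: c(0) = 6 = 6·1, so 6 | c(0).
Assume 6 | c(m), so c(m) = 6t for some integer t.
Then c(m+1) = 3c(m) + 6 = 3·(6t) + 6 = 6(3t + 1), so 6 | c(m+1).
Hence 6 | c(k) for every k ≥ 0, by induction.

6 | c(k)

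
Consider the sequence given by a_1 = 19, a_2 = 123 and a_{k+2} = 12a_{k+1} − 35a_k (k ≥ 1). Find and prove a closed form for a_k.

Claim: a_k = 5^k + 2·7^k.

Base cases: a_1 = 19 and 5^1 + 2·7^1 = 19; a_2 = 123 and 5^2 + 2·7^2 = 123.
Assume a_i = 5^i + 2·7^i for all 1 ≤ i ≤ j, where j ≥ 2.
Then a_{j+1} = 12a_j − 35a_{j−1} = 12·(5^j + 2·7^j) − 35·(5^{j−1} + 2·7^{j−1}) = (12·5 − 35)5^{j−1} + 2·(12·7 − 35)7^{j−1} = 25·5^{j−1} + 98·7^{j−1} = 5^{j+1} + 2·7^{j+1}.
Hence a_k = 5^k + 2·7^k for every k ≥ 1, by strong induction.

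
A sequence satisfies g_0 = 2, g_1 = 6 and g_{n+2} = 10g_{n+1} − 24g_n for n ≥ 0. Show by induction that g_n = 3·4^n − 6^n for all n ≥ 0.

Base cases: g_0 = 2 and 3·4^0 − 6^0 = 2; g_1 = 6 and 3·4^1 − 6^1 = 6.
Assume g_j = 3·4^j − 6^j for all 0 ≤ j ≤ m, where m ≥ 1.
Then g_{m+1} = 10g_m − 24g_{m−1} = 10·(3·4^m − 6^m) − 24·(3·4^{m−1} − 6^{m−1}) = 3·(10·4 − 24)4^{m−1} − (10·6 − 24)6^{m−1} = 48·4^{m−1} − 36·6^{m−1} = 3·4^{m+1} − 6^{m+1}.
This completes the inductive step, so g_n = 3·4^n − 6^n for all n ≥ 0.

g_n = 3·4^n − 6^n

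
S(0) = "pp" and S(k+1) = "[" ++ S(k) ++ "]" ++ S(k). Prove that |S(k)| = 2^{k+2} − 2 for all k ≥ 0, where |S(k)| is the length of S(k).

Base case: |S(0)| = 2, and 2^{0+2} − 2 = 2.
Assume |S(m)| = 2^{m+2} − 2.
Then |S(m+1)| = 1 + |S(m)| + 1 + |S(m)| = 2|S(m)| + 2 = 2(2^{m+2} − 2) + 2 = 2^{m+3} − 4 + 2 = 2^{m+3} − 2.
So the formula holds for m+1, and by induction |S(k)| = 2^{k+2} − 2 for all k ≥ 0.

|S(k)| = 2^{k+2} − 2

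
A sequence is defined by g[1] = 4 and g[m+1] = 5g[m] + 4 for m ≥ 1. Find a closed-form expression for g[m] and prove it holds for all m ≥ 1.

Claim: g[m] = 5^m − 1.

Base case: g[1] = 4, and 5^1 − 1 = 5 − 1 = 4.
Assume g[j] = 5^j − 1 for some j ≥ 1.
Then g[j+1] = 5g[j] + 4 = 5·(5^j − 1) + 4 = 5^{j+1} − 5 + 4 = 5^{j+1} − 1.
This completes the inductive step, so g[m] = 5^m − 1 for all m ≥ 1.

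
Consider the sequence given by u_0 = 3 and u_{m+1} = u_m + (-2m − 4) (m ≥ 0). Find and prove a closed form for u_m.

Claim: u_m = -m^2 − 3m + 3.

Base case: u_0 = 3, and -0^2 − 3·0 + 3 = 3.
Assume u_j = -j^2 − 3j + 3.
Then u_{j+1} = u_j + (-2j − 4) = (-j^2 − 3j + 3) + (-2j − 4) = -j^2 − 5j − 1,
and -(j+1)^2 − 3·(j+1) + 3 = -j^2 − 5j − 1.
Hence u_m = -m^2 − 3m + 3 for every m ≥ 0, by induction.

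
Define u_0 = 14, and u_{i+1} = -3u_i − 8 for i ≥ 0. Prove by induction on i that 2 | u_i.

Base case: u_0 = 14 = 2·7, so 2 | u_0.
Assume 2 | u_k, so u_k = 2t for some integer t.
Then u_{k+1} = -3u_k − 8 = -3·(2t) − 8 = 2(-3t − 4), so 2 | u_{k+1}.
Hence 2 | u_i for every i ≥ 0, by induction.

2 | u_i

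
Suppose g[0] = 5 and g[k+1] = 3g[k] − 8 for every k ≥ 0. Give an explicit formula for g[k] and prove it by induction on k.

Claim: g[k] = 3^k + 4.

Base case: g[0] = 5, and 3^0 + 4 = 1 + 4 = 5.
Assume g[m] = 3^m + 4 for some m ≥ 0.
Then g[m+1] = 3g[m] − 8 = 3·(3^m + 4) − 8 = 3^{m+1} + 12 − 8 = 3^{m+1} + 4.
So the formula holds for m+1, and by induction g[k] = 3^k + 4 for all k ≥ 0.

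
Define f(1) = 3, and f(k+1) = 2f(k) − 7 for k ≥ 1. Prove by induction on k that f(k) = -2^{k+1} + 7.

Base case: f(1) = 3, and -2^{1+1} + 7 = -4 + 7 = 3.
Assume f(r) = -2^{r+1} + 7 for some r ≥ 1.
Then f(r+1) = 2f(r) − 7 = 2·(-2^{r+1} + 7) − 7 = -2^{r+2} + 14 − 7 = -2^{r+2} + 7.
This completes the inductive step, so f(k) = -2^{k+1} + 7 for all k ≥ 1.

f(k) = -2^{k+1} + 7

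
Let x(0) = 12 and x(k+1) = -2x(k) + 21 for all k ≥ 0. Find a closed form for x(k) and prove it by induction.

Claim: x(k) = 5·(-2)^k + 7.

Base case: x(0) = 12, and 5·(-2)^0 + 7 = 5 + 7 = 12.
Assume x(r) = 5·(-2)^r + 7 for some r ≥ 0.
Then x(r+1) = -2x(r) + 21 = -2·(5·(-2)^r + 7) + 21 = -10·(-2)^r − 14 + 21 = 5·(-2)^{r+1} + 7.
Hence x(k) = 5·(-2)^k + 7 for every k ≥ 0, by induction.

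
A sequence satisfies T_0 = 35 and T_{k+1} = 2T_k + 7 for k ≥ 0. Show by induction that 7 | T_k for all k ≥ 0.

Base case: T_0 = 35 = 7·5, so 7 | T_0.
Assume 7 | T_j, so T_j = 7t for some integer t.
Then T_{j+1} = 2T_j + 7 = 2·(7t) + 7 = 7(2t + 1), so 7 | T_{j+1}.
So the property holds for j+1, and by induction 7 | T_k for all k ≥ 0.

7 | T_k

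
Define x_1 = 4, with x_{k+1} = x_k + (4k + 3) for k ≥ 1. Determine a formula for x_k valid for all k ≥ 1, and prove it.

Claim: x_k = 2k^2 + k + 1.

Base case: x_1 = 4, and 2·1^2 + 1 + 1 = 4.
Assume x_m = 2m^2 + m + 1.
Then x_{m+1} = x_m + (4m + 3) = (2m^2 + m + 1) + (4m + 3) = 2m^2 + 5m + 4,
and 2·(m+1)^2 + (m+1) + 1 = 2m^2 + 5m + 4.
Hence x_k = 2k^2 + k + 1 for every k ≥ 1, by induction.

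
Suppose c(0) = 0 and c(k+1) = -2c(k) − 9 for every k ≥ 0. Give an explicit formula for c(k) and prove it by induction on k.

Claim: c(k) = 3·(-2)^k − 3.

Base case: c(0) = 0, and 3·(-2)^0 − 3 = 3 − 3 = 0.
Assume c(m) = 3·(-2)^m − 3 for some m ≥ 0.
Then c(m+1) = -2c(m) − 9 = -2·(3·(-2)^m − 3) − 9 = -6·(-2)^m + 6 − 9 = 3·(-2)^{m+1} − 3.
By induction, c(k) = 3·(-2)^k − 3 for all k ≥ 0.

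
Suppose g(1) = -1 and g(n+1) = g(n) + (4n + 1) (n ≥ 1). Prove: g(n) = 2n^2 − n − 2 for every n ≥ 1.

Base case: g(1) = -1, and 2·1^2 − 1 − 2 = -1.
Assume g(j) = 2j^2 − j − 2.
Then g(j+1) = g(j) + (4j + 1) = (2j^2 − j − 2) + (4j + 1) = 2j^2 + 3j − 1,
and 2·(j+1)^2 − (j+1) − 2 = 2j^2 + 3j − 1.
By induction, g(n) = 2n^2 − n − 2 for all n ≥ 1.

g(n) = 2n^2 − n − 2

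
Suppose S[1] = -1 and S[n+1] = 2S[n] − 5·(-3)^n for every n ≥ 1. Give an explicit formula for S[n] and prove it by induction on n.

Claim: S[n] = 2^n + (-3)^n.

Base case: S[1] = -1, and 2^1 + (-3)^1 = 2 − 3 = -1.
Assume S[k] = 2^k + (-3)^k for some k ≥ 1.
Then S[k+1] = 2S[k] − 5·(-3)^k = 2·(2^k + (-3)^k) − 5·(-3)^k = 2^{k+1} + 2·(-3)^k − 5·(-3)^k = 2^{k+1} − 3·(-3)^k = 2^{k+1} + (-3)^{k+1}.
This completes the inductive step, so S[n] = 2^n + (-3)^n for all n ≥ 1.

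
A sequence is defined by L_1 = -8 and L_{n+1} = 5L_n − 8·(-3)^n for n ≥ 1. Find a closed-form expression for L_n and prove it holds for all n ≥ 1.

Claim: L_n = -5^n + (-3)^n.

Base case: L_1 = -8, and -5^1 + (-3)^1 = -5 − 3 = -8.
Assume L_k = -5^k + (-3)^k for some k ≥ 1.
Then L_{k+1} = 5L_k − 8·(-3)^k = 5·(-5^k + (-3)^k) − 8·(-3)^k = -5^{k+1} + 5·(-3)^k − 8·(-3)^k = -5^{k+1} − 3·(-3)^k = -5^{k+1} + (-3)^{k+1}.
This completes the inductive step, so L_n = -5^n + (-3)^n for all n ≥ 1.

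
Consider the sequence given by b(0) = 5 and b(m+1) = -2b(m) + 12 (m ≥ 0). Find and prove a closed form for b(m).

Claim: b(m) = (-2)^m + 4.

Base case: b(0) = 5, and (-2)^0 + 4 = 1 + 4 = 5.
Assume b(j) = (-2)^j + 4 for some j ≥ 0.
Then b(j+1) = -2b(j) + 12 = -2·((-2)^j + 4) + 12 = -2·(-2)^j − 8 + 12 = (-2)^{j+1} + 4.
Hence b(m) = (-2)^m + 4 for every m ≥ 0, by induction.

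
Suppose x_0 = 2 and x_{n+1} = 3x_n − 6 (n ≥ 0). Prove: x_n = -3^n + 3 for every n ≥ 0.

Base case: x_0 = 2, and -3^0 + 3 = -1 + 3 = 2.
Assume x_r = -3^r + 3 for some r ≥ 0.
Then x_{r+1} = 3x_r − 6 = 3·(-3^r + 3) − 6 = -3^{r+1} + 9 − 6 = -3^{r+1} + 3.
Hence x_n = -3^n + 3 for every n ≥ 0, by induction.

x_n = -3^n + 3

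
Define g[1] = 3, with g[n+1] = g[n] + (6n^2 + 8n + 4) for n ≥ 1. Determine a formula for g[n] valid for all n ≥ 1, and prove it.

Claim: g[n] = 2n^3 + n^2 + n − 1.

Base case: g[1] = 3, and 2·1^3 + 1^2 + 1 − 1 = 3.
Assume g[m] = 2m^3 + m^2 + m − 1.
Then g[m+1] = g[m] + (6m^2 + 8m + 4) = (2m^3 + m^2 + m − 1) + (6m^2 + 8m + 4) = 2m^3 + 7m^2 + 9m + 3,
and 2·(m+1)^3 + (m+1)^2 + (m+1) − 1 = 2m^3 + 7m^2 + 9m + 3.
This completes the inductive step, so g[n] = 2n^3 + n^2 + n − 1 for all n ≥ 1.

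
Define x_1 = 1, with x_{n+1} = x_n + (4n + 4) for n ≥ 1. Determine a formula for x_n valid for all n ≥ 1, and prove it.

Claim: x_n = 2n^2 + 2n − 3.

Base case: x_1 = 1, and 2·1^2 + 2·1 − 3 = 1.
Assume x_r = 2r^2 + 2r − 3.
Then x_{r+1} = x_r + (4r + 4) = (2r^2 + 2r − 3) + (4r + 4) = 2r^2 + 6r + 1,
and 2·(r+1)^2 + 2·(r+1) − 3 = 2r^2 + 6r + 1.
This completes the inductive step, so x_n = 2n^2 + 2n − 3 for all n ≥ 1.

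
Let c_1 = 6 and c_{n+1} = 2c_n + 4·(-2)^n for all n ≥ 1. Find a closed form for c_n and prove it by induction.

Claim: c_n = 2·2^n − (-2)^n.

Base case: c_1 = 6, and 2·2^1 − (-2)^1 = 4 + 2 = 6.
Assume c_r = 2·2^r − (-2)^r for some r ≥ 1.
Then c_{r+1} = 2c_r + 4·(-2)^r = 2·(2·2^r − (-2)^r) + 4·(-2)^r = 2·2^{r+1} − 2·(-2)^r + 4·(-2)^r = 2·2^{r+1} + 2·(-2)^r = 2·2^{r+1} − (-2)^{r+1}.
So the formula holds for r+1, and by induction c_n = 2·2^n − (-2)^n for all n ≥ 1.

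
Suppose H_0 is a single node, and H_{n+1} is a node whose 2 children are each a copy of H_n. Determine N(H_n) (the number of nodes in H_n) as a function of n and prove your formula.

Claim: N(H_n) = 2^{n+1} − 1.

Base case: N(H_0) = 1, and 2^{0+1} − 1 = 1.
Assume N(H_k) = 2^{k+1} − 1.
Then N(H_{k+1}) = 1 + 2N(H_k) = 1 + 2(2^{k+1} − 1) = 2^{k+2} − 2 + 1 = 2^{k+2} − 1.
This completes the inductive step, so N(H_n) = 2^{n+1} − 1 for all n ≥ 0.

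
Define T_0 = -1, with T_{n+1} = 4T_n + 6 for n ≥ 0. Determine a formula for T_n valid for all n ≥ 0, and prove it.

Claim: T_n = 4^n − 2.

Base case: T_0 = -1, and 4^0 − 2 = 1 − 2 = -1.
Assume T_m = 4^m − 2 for some m ≥ 0.
Then T_{m+1} = 4T_m + 6 = 4·(4^m − 2) + 6 = 4^{m+1} − 8 + 6 = 4^{m+1} − 2.
By induction, T_n = 4^n − 2 for all n ≥ 0.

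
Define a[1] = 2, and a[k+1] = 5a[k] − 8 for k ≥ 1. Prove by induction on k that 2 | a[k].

Base case: a[1] = 2 = 2·1, so 2 | a[1].
Assume 2 | a[j], so a[j] = 2t for some integer t.
Then a[j+1] = 5a[j] − 8 = 5·(2t) − 8 = 2(5t − 4), so 2 | a[j+1].
So the property holds for j+1, and by induction 2 | a[k] for all k ≥ 1.

2 | a[k]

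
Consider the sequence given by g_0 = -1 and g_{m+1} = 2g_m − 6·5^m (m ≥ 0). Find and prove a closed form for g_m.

Claim: g_m = 2^m − 2·5^m.

Base case: g_0 = -1, and 2^0 − 2·5^0 = 1 − 2 = -1.
Assume g_k = 2^k − 2·5^k for some k ≥ 0.
Then g_{k+1} = 2g_k − 6·5^k = 2·(2^k − 2·5^k) − 6·5^k = 2^{k+1} − 4·5^k − 6·5^k = 2^{k+1} − 10·5^k = 2^{k+1} − 2·5^{k+1}.
By induction, g_m = 2^m − 2·5^m for all m ≥ 0.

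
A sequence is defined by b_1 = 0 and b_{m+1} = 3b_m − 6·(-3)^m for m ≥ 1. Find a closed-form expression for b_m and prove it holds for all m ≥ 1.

Claim: b_m = 3^m + (-3)^m.

Base case: b_1 = 0, and 3^1 + (-3)^1 = 3 − 3 = 0.
Assume b_r = 3^r + (-3)^r for some r ≥ 1.
Then b_{r+1} = 3b_r − 6·(-3)^r = 3·(3^r + (-3)^r) − 6·(-3)^r = 3^{r+1} + 3·(-3)^r − 6·(-3)^r = 3^{r+1} − 3·(-3)^r = 3^{r+1} + (-3)^{r+1}.
This completes the inductive step, so b_m = 3^m + (-3)^m for all m ≥ 1.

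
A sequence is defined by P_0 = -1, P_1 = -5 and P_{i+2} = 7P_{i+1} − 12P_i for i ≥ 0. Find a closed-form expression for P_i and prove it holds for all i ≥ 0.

Claim: P_i = 3^i − 2·4^i.

Base cases: P_0 = -1 and 3^0 − 2·4^0 = -1; P_1 = -5 and 3^1 − 2·4^1 = -5.
Assume P_j = 3^j − 2·4^j for all 0 ≤ j ≤ m, where m ≥ 1.
Then P_{m+1} = 7P_m − 12P_{m−1} = 7·(3^m − 2·4^m) − 12·(3^{m−1} − 2·4^{m−1}) = (7·3 − 12)3^{m−1} − 2·(7·4 − 12)4^{m−1} = 9·3^{m−1} − 32·4^{m−1} = 3^{m+1} − 2·4^{m+1}.
This completes the inductive step, so P_i = 3^i − 2·4^i for all i ≥ 0.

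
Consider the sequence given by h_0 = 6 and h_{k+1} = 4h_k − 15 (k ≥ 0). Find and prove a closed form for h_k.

Claim: h_k = 4^k + 5.

Base case: h_0 = 6, and 4^0 + 5 = 1 + 5 = 6.
Assume h_j = 4^j + 5 for some j ≥ 0.
Then h_{j+1} = 4h_j − 15 = 4·(4^j + 5) − 15 = 4^{j+1} + 20 − 15 = 4^{j+1} + 5.
By induction, h_k = 4^k + 5 for all k ≥ 0.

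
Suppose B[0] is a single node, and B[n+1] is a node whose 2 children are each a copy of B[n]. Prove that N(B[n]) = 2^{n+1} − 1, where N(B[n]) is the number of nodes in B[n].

Base case: N(B[0]) = 1, and 2^{0+1} − 1 = 1.
Assume N(B[j]) = 2^{j+1} − 1.
Then N(B[j+1]) = 1 + 2N(B[j]) = 1 + 2(2^{j+1} − 1) = 2^{j+2} − 2 + 1 = 2^{j+2} − 1.
By induction, N(B[n]) = 2^{n+1} − 1 for all n ≥ 0.

N(B[n]) = 2^{n+1} − 1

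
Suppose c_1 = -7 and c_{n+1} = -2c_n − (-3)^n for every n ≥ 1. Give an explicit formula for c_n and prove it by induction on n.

Claim: c_n = 2·(-2)^n + (-3)^n.

Base case: c_1 = -7, and 2·(-2)^1 + (-3)^1 = -4 − 3 = -7.
Assume c_m = 2·(-2)^m + (-3)^m for some m ≥ 1.
Then c_{m+1} = -2c_m − (-3)^m = -2·(2·(-2)^m + (-3)^m) − (-3)^m = 2·(-2)^{m+1} − 2·(-3)^m − (-3)^m = 2·(-2)^{m+1} − 3·(-3)^m = 2·(-2)^{m+1} + (-3)^{m+1}.
This completes the inductive step, so c_n = 2·(-2)^n + (-3)^n for all n ≥ 1.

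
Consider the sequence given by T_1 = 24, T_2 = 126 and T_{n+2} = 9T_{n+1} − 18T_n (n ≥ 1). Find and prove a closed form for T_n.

Claim: T_n = 3·6^n + 2·3^n.

Base cases: T_1 = 24 and 3·6^1 + 2·3^1 = 24; T_2 = 126 and 3·6^2 + 2·3^2 = 126.
Assume T_j = 3·6^j + 2·3^j for all 1 ≤ j ≤ k, where k ≥ 2.
Then T_{k+1} = 9T_k − 18T_{k−1} = 9·(3·6^k + 2·3^k) − 18·(3·6^{k−1} + 2·3^{k−1}) = 3·(9·6 − 18)6^{k−1} + 2·(9·3 − 18)3^{k−1} = 108·6^{k−1} + 18·3^{k−1} = 3·6^{k+1} + 2·3^{k+1}.
By strong induction, T_n = 3·6^n + 2·3^n for all n ≥ 1.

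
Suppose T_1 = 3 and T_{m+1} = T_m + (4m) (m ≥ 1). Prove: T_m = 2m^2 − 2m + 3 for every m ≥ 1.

Base case: T_1 = 3, and 2·1^2 − 2·1 + 3 = 3.
Assume T_j = 2j^2 − 2j + 3.
Then T_{j+1} = T_j + (4j) = (2j^2 − 2j + 3) + (4j) = 2j^2 + 2j + 3,
and 2·(j+1)^2 − 2·(j+1) + 3 = 2j^2 + 2j + 3.
Hence T_m = 2m^2 − 2m + 3 for every m ≥ 1, by induction.

T_m = 2m^2 − 2m + 3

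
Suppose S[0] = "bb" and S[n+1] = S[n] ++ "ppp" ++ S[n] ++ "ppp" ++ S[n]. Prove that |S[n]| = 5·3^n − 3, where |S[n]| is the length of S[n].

Base case: |S[0]| = 2, and 5·3^0 − 3 = 2.
Assume |S[r]| = 5·3^r − 3.
Then |S[r+1]| = 3|S[r]| + 6 = 3(5·3^r − 3) + 6 = 5·3^{r+1} − 9 + 6 = 5·3^{r+1} − 3.
By induction, |S[n]| = 5·3^n − 3 for all n ≥ 0.

|S[n]| = 5·3^n − 3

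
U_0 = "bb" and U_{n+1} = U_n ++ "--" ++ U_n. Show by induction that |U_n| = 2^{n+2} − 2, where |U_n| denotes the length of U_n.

Base case: |U_0| = 2, and 2^{0+2} − 2 = 2.
Assume |U_j| = 2^{j+2} − 2.
Then |U_{j+1}| = |U_j| + 2 + |U_j| = 2|U_j| + 2 = 2(2^{j+2} − 2) + 2 = 2^{j+3} − 4 + 2 = 2^{j+3} − 2.
So the formula holds for j+1, and by induction |U_n| = 2^{n+2} − 2 for all n ≥ 0.

|U_n| = 2^{n+2} − 2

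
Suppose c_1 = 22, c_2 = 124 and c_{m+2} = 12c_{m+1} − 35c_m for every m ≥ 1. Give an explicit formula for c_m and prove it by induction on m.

Claim: c_m = 3·5^m + 7^m.

Base cases: c_1 = 22 and 3·5^1 + 7^1 = 22; c_2 = 124 and 3·5^2 + 7^2 = 124.
Assume c_j = 3·5^j + 7^j for all 1 ≤ j ≤ r, where r ≥ 2.
Then c_{r+1} = 12c_r − 35c_{r−1} = 12·(3·5^r + 7^r) − 35·(3·5^{r−1} + 7^{r−1}) = 3·(12·5 − 35)5^{r−1} + (12·7 − 35)7^{r−1} = 75·5^{r−1} + 49·7^{r−1} = 3·5^{r+1} + 7^{r+1}.
So the formula holds for r+1, and by strong induction c_m = 3·5^m + 7^m for all m ≥ 1.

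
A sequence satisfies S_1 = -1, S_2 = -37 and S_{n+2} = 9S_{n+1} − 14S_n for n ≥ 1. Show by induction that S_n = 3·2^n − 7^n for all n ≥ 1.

Base cases: S_1 = -1 and 3·2^1 − 7^1 = -1; S_2 = -37 and 3·2^2 − 7^2 = -37.
Assume S_i = 3·2^i − 7^i for all 1 ≤ i ≤ j, where j ≥ 2.
Then S_{j+1} = 9S_j − 14S_{j−1} = 9·(3·2^j − 7^j) − 14·(3·2^{j−1} − 7^{j−1}) = 3·(9·2 − 14)2^{j−1} − (9·7 − 14)7^{j−1} = 12·2^{j−1} − 49·7^{j−1} = 3·2^{j+1} − 7^{j+1}.
So the formula holds for j+1, and by strong induction S_n = 3·2^n − 7^n for all n ≥ 1.

S_n = 3·2^n − 7^n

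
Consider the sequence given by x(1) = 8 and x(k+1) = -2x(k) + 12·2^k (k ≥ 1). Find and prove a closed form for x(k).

Claim: x(k) = -(-2)^k + 3·2^k.

Base case: x(1) = 8, and -(-2)^1 + 3·2^1 = 2 + 6 = 8.
Assume x(m) = -(-2)^m + 3·2^m for some m ≥ 1.
Then x(m+1) = -2x(m) + 12·2^m = -2·(-(-2)^m + 3·2^m) + 12·2^m = -(-2)^{m+1} − 6·2^m + 12·2^m = -(-2)^{m+1} + 6·2^m = -(-2)^{m+1} + 3·2^{m+1}.
By induction, x(k) = -(-2)^k + 3·2^k for all k ≥ 1.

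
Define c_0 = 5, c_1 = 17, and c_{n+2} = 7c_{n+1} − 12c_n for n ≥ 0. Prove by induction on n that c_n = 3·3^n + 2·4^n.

Base cases: c_0 = 5 and 3·3^0 + 2·4^0 = 5; c_1 = 17 and 3·3^1 + 2·4^1 = 17.
Assume c_i = 3·3^i + 2·4^i for all 0 ≤ i ≤ j, where j ≥ 1.
Then c_{j+1} = 7c_j − 12c_{j−1} = 7·(3·3^j + 2·4^j) − 12·(3·3^{j−1} + 2·4^{j−1}) = 3·(7·3 − 12)3^{j−1} + 2·(7·4 − 12)4^{j−1} = 27·3^{j−1} + 32·4^{j−1} = 3·3^{j+1} + 2·4^{j+1}.
By strong induction, c_n = 3·3^n + 2·4^n for all n ≥ 0.

c_n = 3·3^n + 2·4^n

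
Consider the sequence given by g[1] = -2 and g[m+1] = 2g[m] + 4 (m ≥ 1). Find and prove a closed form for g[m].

Claim: g[m] = 2^m − 4.

Base case: g[1] = -2, and 2^1 − 4 = 2 − 4 = -2.
Assume g[r] = 2^r − 4 for some r ≥ 1.
Then g[r+1] = 2g[r] + 4 = 2·(2^r − 4) + 4 = 2^{r+1} − 8 + 4 = 2^{r+1} − 4.
Hence g[m] = 2^m − 4 for every m ≥ 1, by induction.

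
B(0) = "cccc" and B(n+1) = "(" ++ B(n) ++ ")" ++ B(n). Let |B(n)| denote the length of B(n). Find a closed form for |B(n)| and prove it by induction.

Claim: |B(n)| = 6·2^n − 2.

Base case: |B(0)| = 4, and 6·2^0 − 2 = 4.
Assume |B(j)| = 6·2^j − 2.
Then |B(j+1)| = 1 + |B(j)| + 1 + |B(j)| = 2|B(j)| + 2 = 2(6·2^j − 2) + 2 = 6·2^{j+1} − 4 + 2 = 6·2^{j+1} − 2.
So the formula holds for j+1, and by induction |B(n)| = 6·2^n − 2 for all n ≥ 0.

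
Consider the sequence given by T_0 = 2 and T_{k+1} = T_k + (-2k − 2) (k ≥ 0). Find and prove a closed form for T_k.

Claim: T_k = -k^2 − k + 2.

Base case: T_0 = 2, and -0^2 − 0 + 2 = 2.
Assume T_m = -m^2 − m + 2.
Then T_{m+1} = T_m + (-2m − 2) = (-m^2 − m + 2) + (-2m − 2) = -m^2 − 3m,
and -(m+1)^2 − (m+1) + 2 = -m^2 − 3m.
This completes the inductive step, so T_k = -k^2 − k + 2 for all k ≥ 0.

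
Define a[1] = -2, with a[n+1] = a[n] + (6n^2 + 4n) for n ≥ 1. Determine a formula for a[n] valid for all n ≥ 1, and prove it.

Claim: a[n] = 2n^3 − n^2 − n − 2.

Base case: a[1] = -2, and 2·1^3 − 1^2 − 1 − 2 = -2.
Assume a[r] = 2r^3 − r^2 − r − 2.
Then a[r+1] = a[r] + (6r^2 + 4r) = (2r^3 − r^2 − r − 2) + (6r^2 + 4r) = 2r^3 + 5r^2 + 3r − 2,
and 2·(r+1)^3 − (r+1)^2 − (r+1) − 2 = 2r^3 + 5r^2 + 3r − 2.
This completes the inductive step, so a[n] = 2n^3 − n^2 − n − 2 for all n ≥ 1.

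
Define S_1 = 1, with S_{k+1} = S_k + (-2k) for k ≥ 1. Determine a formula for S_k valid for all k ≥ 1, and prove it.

Claim: S_k = -k^2 + k + 1.

Base case: S_1 = 1, and -1^2 + 1 + 1 = 1.
Assume S_r = -r^2 + r + 1.
Then S_{r+1} = S_r + (-2r) = (-r^2 + r + 1) + (-2r) = -r^2 − r + 1,
and -(r+1)^2 + (r+1) + 1 = -r^2 − r + 1.
This completes the inductive step, so S_k = -k^2 + k + 1 for all k ≥ 1.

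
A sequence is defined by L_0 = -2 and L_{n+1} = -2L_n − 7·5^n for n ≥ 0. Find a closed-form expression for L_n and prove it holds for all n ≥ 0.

Claim: L_n = -(-2)^n − 5^n.

Base case: L_0 = -2, and -(-2)^0 − 5^0 = -1 − 1 = -2.
Assume L_m = -(-2)^m − 5^m for some m ≥ 0.
Then L_{m+1} = -2L_m − 7·5^m = -2·(-(-2)^m − 5^m) − 7·5^m = -(-2)^{m+1} + 2·5^m − 7·5^m = -(-2)^{m+1} − 5·5^m = -(-2)^{m+1} − 5^{m+1}.
Hence L_n = -(-2)^n − 5^n for every n ≥ 0, by induction.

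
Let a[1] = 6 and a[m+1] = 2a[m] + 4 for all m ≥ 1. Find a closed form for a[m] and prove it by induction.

Claim: a[m] = 5·2^m − 4.

Base case: a[1] = 6, and 5·2^1 − 4 = 10 − 4 = 6.
Assume a[j] = 5·2^j − 4 for some j ≥ 1.
Then a[j+1] = 2a[j] + 4 = 2·(5·2^j − 4) + 4 = 10·2^j − 8 + 4 = 5·2^{j+1} − 4.
So the formula holds for j+1, and by induction a[m] = 5·2^m − 4 for all m ≥ 1.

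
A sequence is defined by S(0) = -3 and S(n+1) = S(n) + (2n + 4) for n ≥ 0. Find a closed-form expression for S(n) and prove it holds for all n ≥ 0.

Claim: S(n) = n^2 + 3n − 3.

Base case: S(0) = -3, and 0^2 + 3·0 − 3 = -3.
Assume S(r) = r^2 + 3r − 3.
Then S(r+1) = S(r) + (2r + 4) = (r^2 + 3r − 3) + (2r + 4) = r^2 + 5r + 1,
and (r+1)^2 + 3·(r+1) − 3 = r^2 + 5r + 1.
By induction, S(n) = n^2 + 3n − 3 for all n ≥ 0.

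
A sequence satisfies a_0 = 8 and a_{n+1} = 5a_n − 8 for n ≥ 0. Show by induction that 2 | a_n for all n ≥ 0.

Base case: a_0 = 8 = 2·4, so 2 | a_0.
Assume 2 | a_m, so a_m = 2t for some integer t.
Then a_{m+1} = 5a_m − 8 = 5·(2t) − 8 = 2(5t − 4), so 2 | a_{m+1}.
By induction, 2 | a_n for all n ≥ 0.

2 | a_n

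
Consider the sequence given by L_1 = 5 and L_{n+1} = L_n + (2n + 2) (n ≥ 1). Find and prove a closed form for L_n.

Claim: L_n = n^2 + n + 3.

Base case: L_1 = 5, and 1^2 + 1 + 3 = 5.
Assume L_m = m^2 + m + 3.
Then L_{m+1} = L_m + (2m + 2) = (m^2 + m + 3) + (2m + 2) = m^2 + 3m + 5,
and (m+1)^2 + (m+1) + 3 = m^2 + 3m + 5.
Hence L_n = n^2 + n + 3 for every n ≥ 1, by induction.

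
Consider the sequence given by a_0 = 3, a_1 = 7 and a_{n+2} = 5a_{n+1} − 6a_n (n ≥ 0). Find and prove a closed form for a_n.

Claim: a_n = 3^n + 2·2^n.

Base cases: a_0 = 3 and 3^0 + 2·2^0 = 3; a_1 = 7 and 3^1 + 2·2^1 = 7.
Assume a_j = 3^j + 2·2^j for all 0 ≤ j ≤ k, where k ≥ 1.
Then a_{k+1} = 5a_k − 6a_{k−1} = 5·(3^k + 2·2^k) − 6·(3^{k−1} + 2·2^{k−1}) = (5·3 − 6)3^{k−1} + 2·(5·2 − 6)2^{k−1} = 9·3^{k−1} + 8·2^{k−1} = 3^{k+1} + 2·2^{k+1}.
So the formula holds for k+1, and by strong induction a_n = 3^n + 2·2^n for all n ≥ 0.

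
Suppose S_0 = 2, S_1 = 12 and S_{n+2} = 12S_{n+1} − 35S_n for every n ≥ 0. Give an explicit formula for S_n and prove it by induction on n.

Claim: S_n = 7^n + 5^n.

Base cases: S_0 = 2 and 7^0 + 5^0 = 2; S_1 = 12 and 7^1 + 5^1 = 12.
Assume S_i = 7^i + 5^i for all 0 ≤ i ≤ j, where j ≥ 1.
Then S_{j+1} = 12S_j − 35S_{j−1} = 12·(7^j + 5^j) − 35·(7^{j−1} + 5^{j−1}) = (12·7 − 35)7^{j−1} + (12·5 − 35)5^{j−1} = 49·7^{j−1} + 25·5^{j−1} = 7^{j+1} + 5^{j+1}.
By strong induction, S_n = 7^n + 5^n for all n ≥ 0.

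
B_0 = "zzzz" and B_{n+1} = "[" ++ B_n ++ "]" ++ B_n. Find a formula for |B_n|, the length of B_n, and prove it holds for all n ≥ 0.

Claim: |B_n| = 6·2^n − 2.

Base case: |B_0| = 4, and 6·2^0 − 2 = 4.
Assume |B_j| = 6·2^j − 2.
Then |B_{j+1}| = 1 + |B_j| + 1 + |B_j| = 2|B_j| + 2 = 2(6·2^j − 2) + 2 = 6·2^{j+1} − 4 + 2 = 6·2^{j+1} − 2.
By induction, |B_n| = 6·2^n − 2 for all n ≥ 0.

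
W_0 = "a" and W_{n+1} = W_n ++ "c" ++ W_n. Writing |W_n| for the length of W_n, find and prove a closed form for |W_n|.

Claim: |W_n| = 2^{n+1} − 1.

Base case: |W_0| = 1, and 2^{0+1} − 1 = 1.
Assume |W_k| = 2^{k+1} − 1.
Then |W_{k+1}| = |W_k| + 1 + |W_k| = 2|W_k| + 1 = 2(2^{k+1} − 1) + 1 = 2^{k+2} − 2 + 1 = 2^{k+2} − 1.
This completes the inductive step, so |W_n| = 2^{n+1} − 1 for all n ≥ 0.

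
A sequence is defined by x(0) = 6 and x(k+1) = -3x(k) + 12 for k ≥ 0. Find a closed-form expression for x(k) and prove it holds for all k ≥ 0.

Claim: x(k) = 3·(-3)^k + 3.

Base case: x(0) = 6, and 3·(-3)^0 + 3 = 3 + 3 = 6.
Assume x(m) = 3·(-3)^m + 3 for some m ≥ 0.
Then x(m+1) = -3x(m) + 12 = -3·(3·(-3)^m + 3) + 12 = -9·(-3)^m − 9 + 12 = 3·(-3)^{m+1} + 3.
This completes the inductive step, so x(k) = 3·(-3)^k + 3 for all k ≥ 0.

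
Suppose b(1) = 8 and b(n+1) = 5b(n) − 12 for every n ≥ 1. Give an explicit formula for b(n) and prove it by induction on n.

Claim: b(n) = 5^n + 3.

Base case: b(1) = 8, and 5^1 + 3 = 5 + 3 = 8.
Assume b(m) = 5^m + 3 for some m ≥ 1.
Then b(m+1) = 5b(m) − 12 = 5·(5^m + 3) − 12 = 5^{m+1} + 15 − 12 = 5^{m+1} + 3.
By induction, b(n) = 5^n + 3 for all n ≥ 1.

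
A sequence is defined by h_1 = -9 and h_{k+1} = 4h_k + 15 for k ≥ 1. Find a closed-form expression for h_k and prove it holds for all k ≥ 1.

Claim: h_k = -4^k − 5.

Base case: h_1 = -9, and -4^1 − 5 = -4 − 5 = -9.
Assume h_m = -4^m − 5 for some m ≥ 1.
Then h_{m+1} = 4h_m + 15 = 4·(-4^m − 5) + 15 = -4^{m+1} − 20 + 15 = -4^{m+1} − 5.
So the formula holds for m+1, and by induction h_k = -4^k − 5 for all k ≥ 1.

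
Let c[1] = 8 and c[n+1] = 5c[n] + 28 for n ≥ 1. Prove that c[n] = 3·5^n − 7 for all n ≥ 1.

Base case: c[1] = 8, and 3·5^1 − 7 = 15 − 7 = 8.
Assume c[m] = 3·5^m − 7 for some m ≥ 1.
Then c[m+1] = 5c[m] + 28 = 5·(3·5^m − 7) + 28 = 15·5^m − 35 + 28 = 3·5^{m+1} − 7.
This completes the inductive step, so c[n] = 3·5^n − 7 for all n ≥ 1.

c[n] = 3·5^n − 7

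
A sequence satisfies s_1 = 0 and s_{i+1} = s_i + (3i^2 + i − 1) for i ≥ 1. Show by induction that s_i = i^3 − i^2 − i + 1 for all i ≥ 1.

Base case: s_1 = 0, and 1^3 − 1^2 − 1 + 1 = 0.
Assume s_m = m^3 − m^2 − m + 1.
Then s_{m+1} = s_m + (3m^2 + m − 1) = (m^3 − m^2 − m + 1) + (3m^2 + m − 1) = m^3 + 2m^2,
and (m+1)^3 − (m+1)^2 − (m+1) + 1 = m^3 + 2m^2.
By induction, s_i = i^3 − i^2 − i + 1 for all i ≥ 1.

s_i = i^3 − i^2 − i + 1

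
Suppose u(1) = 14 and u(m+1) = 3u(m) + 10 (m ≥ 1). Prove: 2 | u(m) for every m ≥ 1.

Base case: u(1) = 14 = 2·7, so 2 | u(1).
Assume 2 | u(j), so u(j) = 2t for some integer t.
Then u(j+1) = 3u(j) + 10 = 3·(2t) + 10 = 2(3t + 5), so 2 | u(j+1).
By induction, 2 | u(m) for all m ≥ 1.

2 | u(m)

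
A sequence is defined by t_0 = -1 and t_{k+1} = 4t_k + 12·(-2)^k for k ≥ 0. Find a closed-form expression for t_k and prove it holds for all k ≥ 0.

Claim: t_k = 4^k − 2·(-2)^k.

Base case: t_0 = -1, and 4^0 − 2·(-2)^0 = 1 − 2 = -1.
Assume t_j = 4^j − 2·(-2)^j for some j ≥ 0.
Then t_{j+1} = 4t_j + 12·(-2)^j = 4·(4^j − 2·(-2)^j) + 12·(-2)^j = 4^{j+1} − 8·(-2)^j + 12·(-2)^j = 4^{j+1} + 4·(-2)^j = 4^{j+1} − 2·(-2)^{j+1}.
Hence t_k = 4^k − 2·(-2)^k for every k ≥ 0, by induction.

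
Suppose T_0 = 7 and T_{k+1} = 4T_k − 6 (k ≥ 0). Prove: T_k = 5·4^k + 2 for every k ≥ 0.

Base case: T_0 = 7, and 5·4^0 + 2 = 5 + 2 = 7.
Assume T_r = 5·4^r + 2 for some r ≥ 0.
Then T_{r+1} = 4T_r − 6 = 4·(5·4^r + 2) − 6 = 20·4^r + 8 − 6 = 5·4^{r+1} + 2.
So the formula holds for r+1, and by induction T_k = 5·4^k + 2 for all k ≥ 0.

T_k = 5·4^k + 2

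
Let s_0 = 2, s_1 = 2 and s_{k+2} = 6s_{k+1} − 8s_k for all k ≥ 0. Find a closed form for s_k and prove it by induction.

Claim: s_k = 3·2^k − 4^k.

Base cases: s_0 = 2 and 3·2^0 − 4^0 = 2; s_1 = 2 and 3·2^1 − 4^1 = 2.
Assume s_i = 3·2^i − 4^i for all 0 ≤ i ≤ j, where j ≥ 1.
Then s_{j+1} = 6s_j − 8s_{j−1} = 6·(3·2^j − 4^j) − 8·(3·2^{j−1} − 4^{j−1}) = 3·(6·2 − 8)2^{j−1} − (6·4 − 8)4^{j−1} = 12·2^{j−1} − 16·4^{j−1} = 3·2^{j+1} − 4^{j+1}.
So the formula holds for j+1, and by strong induction s_k = 3·2^k − 4^k for all k ≥ 0.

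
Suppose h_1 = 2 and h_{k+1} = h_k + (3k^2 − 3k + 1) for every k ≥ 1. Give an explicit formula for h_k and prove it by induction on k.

Claim: h_k = k^3 − 3k^2 + 3k + 1.

Base case: h_1 = 2, and 1^3 − 3·1^2 + 3·1 + 1 = 2.
Assume h_j = j^3 − 3j^2 + 3j + 1.
Then h_{j+1} = h_j + (3j^2 − 3j + 1) = (j^3 − 3j^2 + 3j + 1) + (3j^2 − 3j + 1) = j^3 + 2,
and (j+1)^3 − 3·(j+1)^2 + 3·(j+1) + 1 = j^3 + 2.
This completes the inductive step, so h_k = k^3 − 3k^2 + 3k + 1 for all k ≥ 1.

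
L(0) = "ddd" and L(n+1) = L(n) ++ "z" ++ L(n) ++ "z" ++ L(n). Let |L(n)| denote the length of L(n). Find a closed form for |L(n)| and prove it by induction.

Claim: |L(n)| = 4·3^n − 1.

Base case: |L(0)| = 3, and 4·3^0 − 1 = 3.
Assume |L(m)| = 4·3^m − 1.
Then |L(m+1)| = 3|L(m)| + 2 = 3(4·3^m − 1) + 2 = 4·3^{m+1} − 3 + 2 = 4·3^{m+1} − 1.
By induction, |L(n)| = 4·3^n − 1 for all n ≥ 0.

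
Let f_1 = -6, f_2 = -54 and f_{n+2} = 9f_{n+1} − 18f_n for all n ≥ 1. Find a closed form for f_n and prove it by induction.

Claim: f_n = 2·3^n − 2·6^n.

Base cases: f_1 = -6 and 2·3^1 − 2·6^1 = -6; f_2 = -54 and 2·3^2 − 2·6^2 = -54.
Assume f_i = 2·3^i − 2·6^i for all 1 ≤ i ≤ j, where j ≥ 2.
Then f_{j+1} = 9f_j − 18f_{j−1} = 9·(2·3^j − 2·6^j) − 18·(2·3^{j−1} − 2·6^{j−1}) = 2·(9·3 − 18)3^{j−1} − 2·(9·6 − 18)6^{j−1} = 18·3^{j−1} − 72·6^{j−1} = 2·3^{j+1} − 2·6^{j+1}.
This completes the inductive step, so f_n = 2·3^n − 2·6^n for all n ≥ 1.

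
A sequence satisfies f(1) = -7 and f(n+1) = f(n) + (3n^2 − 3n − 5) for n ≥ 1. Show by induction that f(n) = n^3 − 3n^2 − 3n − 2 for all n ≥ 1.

Base case: f(1) = -7, and 1^3 − 3·1^2 − 3·1 − 2 = -7.
Assume f(k) = k^3 − 3k^2 − 3k − 2.
Then f(k+1) = f(k) + (3k^2 − 3k − 5) = (k^3 − 3k^2 − 3k − 2) + (3k^2 − 3k − 5) = k^3 − 6k − 7,
and (k+1)^3 − 3·(k+1)^2 − 3·(k+1) − 2 = k^3 − 6k − 7.
Hence f(n) = n^3 − 3n^2 − 3n − 2 for every n ≥ 1, by induction.

f(n) = n^3 − 3n^2 − 3n − 2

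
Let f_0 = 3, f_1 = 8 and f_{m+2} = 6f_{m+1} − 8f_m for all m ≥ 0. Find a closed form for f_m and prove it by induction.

Claim: f_m = 4^m + 2·2^m.

Base cases: f_0 = 3 and 4^0 + 2·2^0 = 3; f_1 = 8 and 4^1 + 2·2^1 = 8.
Assume f_i = 4^i + 2·2^i for all 0 ≤ i ≤ j, where j ≥ 1.
Then f_{j+1} = 6f_j − 8f_{j−1} = 6·(4^j + 2·2^j) − 8·(4^{j−1} + 2·2^{j−1}) = (6·4 − 8)4^{j−1} + 2·(6·2 − 8)2^{j−1} = 16·4^{j−1} + 8·2^{j−1} = 4^{j+1} + 2·2^{j+1}.
Hence f_m = 4^m + 2·2^m for every m ≥ 0, by strong induction.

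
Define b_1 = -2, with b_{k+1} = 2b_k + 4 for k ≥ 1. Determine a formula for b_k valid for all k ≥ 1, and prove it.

Claim: b_k = 2^k − 4.

Base case: b_1 = -2, and 2^1 − 4 = 2 − 4 = -2.
Assume b_j = 2^j − 4 for some j ≥ 1.
Then b_{j+1} = 2b_j + 4 = 2·(2^j − 4) + 4 = 2^{j+1} − 8 + 4 = 2^{j+1} − 4.
So the formula holds for j+1, and by induction b_k = 2^k − 4 for all k ≥ 1.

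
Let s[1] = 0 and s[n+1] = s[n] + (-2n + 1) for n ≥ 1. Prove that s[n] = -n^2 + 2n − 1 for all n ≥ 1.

Base case: s[1] = 0, and -1^2 + 2·1 − 1 = 0.
Assume s[j] = -j^2 + 2j − 1.
Then s[j+1] = s[j] + (-2j + 1) = (-j^2 + 2j − 1) + (-2j + 1) = -j^2,
and -(j+1)^2 + 2·(j+1) − 1 = -j^2.
This completes the inductive step, so s[n] = -n^2 + 2n − 1 for all n ≥ 1.

s[n] = -n^2 + 2n − 1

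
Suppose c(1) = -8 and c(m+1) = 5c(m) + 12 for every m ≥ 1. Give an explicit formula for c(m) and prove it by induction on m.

Claim: c(m) = -5^m − 3.

Base case: c(1) = -8, and -5^1 − 3 = -5 − 3 = -8.
Assume c(j) = -5^j − 3 for some j ≥ 1.
Then c(j+1) = 5c(j) + 12 = 5·(-5^j − 3) + 12 = -5^{j+1} − 15 + 12 = -5^{j+1} − 3.
Hence c(m) = -5^m − 3 for every m ≥ 1, by induction.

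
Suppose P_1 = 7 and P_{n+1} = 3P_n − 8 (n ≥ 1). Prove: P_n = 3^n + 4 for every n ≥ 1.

Base case: P_1 = 7, and 3^1 + 4 = 3 + 4 = 7.
Assume P_j = 3^j + 4 for some j ≥ 1.
Then P_{j+1} = 3P_j − 8 = 3·(3^j + 4) − 8 = 3^{j+1} + 12 − 8 = 3^{j+1} + 4.
This completes the inductive step, so P_n = 3^n + 4 for all n ≥ 1.

P_n = 3^n + 4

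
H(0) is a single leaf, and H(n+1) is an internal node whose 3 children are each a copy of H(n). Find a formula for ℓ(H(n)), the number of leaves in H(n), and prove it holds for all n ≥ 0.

Claim: ℓ(H(n)) = 3^n.

Base case: ℓ(H(0)) = 1, and 3^0 = 1.
Assume ℓ(H(j)) = 3^j.
Then ℓ(H(j+1)) = 3·ℓ(H(j)) = 3·3^j = 3^{j+1}.
This completes the inductive step, so ℓ(H(n)) = 3^n for all n ≥ 0.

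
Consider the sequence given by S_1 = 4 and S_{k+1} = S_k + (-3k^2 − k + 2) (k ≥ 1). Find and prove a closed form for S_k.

Claim: S_k = -k^3 + k^2 + 2k + 2.

Base case: S_1 = 4, and -1^3 + 1^2 + 2·1 + 2 = 4.
Assume S_r = -r^3 + r^2 + 2r + 2.
Then S_{r+1} = S_r + (-3r^2 − r + 2) = (-r^3 + r^2 + 2r + 2) + (-3r^2 − r + 2) = -r^3 − 2r^2 + r + 4,
and -(r+1)^3 + (r+1)^2 + 2·(r+1) + 2 = -r^3 − 2r^2 + r + 4.
This completes the inductive step, so S_k = -k^3 + k^2 + 2k + 2 for all k ≥ 1.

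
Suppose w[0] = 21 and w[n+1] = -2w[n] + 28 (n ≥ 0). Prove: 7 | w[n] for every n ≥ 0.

Base case: w[0] = 21 = 7·3, so 7 | w[0].
Assume 7 | w[j], so w[j] = 7t for some integer t.
Then w[j+1] = -2w[j] + 28 = -2·(7t) + 28 = 7(-2t + 4), so 7 | w[j+1].
By induction, 7 | w[n] for all n ≥ 0.

7 | w[n]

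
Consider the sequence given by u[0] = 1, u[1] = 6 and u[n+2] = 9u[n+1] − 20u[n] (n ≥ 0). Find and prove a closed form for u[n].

Claim: u[n] = 2·5^n − 4^n.

Base cases: u[0] = 1 and 2·5^0 − 4^0 = 1; u[1] = 6 and 2·5^1 − 4^1 = 6.
Assume u[j] = 2·5^j − 4^j for all 0 ≤ j ≤ k, where k ≥ 1.
Then u[k+1] = 9u[k] − 20u[k−1] = 9·(2·5^k − 4^k) − 20·(2·5^{k−1} − 4^{k−1}) = 2·(9·5 − 20)5^{k−1} − (9·4 − 20)4^{k−1} = 50·5^{k−1} − 16·4^{k−1} = 2·5^{k+1} − 4^{k+1}.
Hence u[n] = 2·5^n − 4^n for every n ≥ 0, by strong induction.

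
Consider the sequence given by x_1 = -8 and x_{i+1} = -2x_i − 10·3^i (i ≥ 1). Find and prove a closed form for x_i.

Claim: x_i = (-2)^i − 2·3^i.

Base case: x_1 = -8, and (-2)^1 − 2·3^1 = -2 − 6 = -8.
Assume x_j = (-2)^j − 2·3^j for some j ≥ 1.
Then x_{j+1} = -2x_j − 10·3^j = -2·((-2)^j − 2·3^j) − 10·3^j = (-2)^{j+1} + 4·3^j − 10·3^j = (-2)^{j+1} − 6·3^j = (-2)^{j+1} − 2·3^{j+1}.
By induction, x_i = (-2)^i − 2·3^i for all i ≥ 1.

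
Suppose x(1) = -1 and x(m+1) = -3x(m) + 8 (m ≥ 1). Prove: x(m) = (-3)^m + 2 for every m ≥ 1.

Base case: x(1) = -1, and (-3)^1 + 2 = -3 + 2 = -1.
Assume x(k) = (-3)^k + 2 for some k ≥ 1.
Then x(k+1) = -3x(k) + 8 = -3·((-3)^k + 2) + 8 = -3·(-3)^k − 6 + 8 = (-3)^{k+1} + 2.
This completes the inductive step, so x(m) = (-3)^m + 2 for all m ≥ 1.

x(m) = (-3)^m + 2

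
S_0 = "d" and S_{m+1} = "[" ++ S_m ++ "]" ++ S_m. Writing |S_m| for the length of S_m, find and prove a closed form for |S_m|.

Claim: |S_m| = 3·2^m − 2.

Base case: |S_0| = 1, and 3·2^0 − 2 = 1.
Assume |S_k| = 3·2^k − 2.
Then |S_{k+1}| = 1 + |S_k| + 1 + |S_k| = 2|S_k| + 2 = 2(3·2^k − 2) + 2 = 3·2^{k+1} − 4 + 2 = 3·2^{k+1} − 2.
Hence |S_m| = 3·2^m − 2 for every m ≥ 0, by induction.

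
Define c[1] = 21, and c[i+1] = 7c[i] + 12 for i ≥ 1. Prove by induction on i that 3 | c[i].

Base case: c[1] = 21 = 3·7, so 3 | c[1].
Assume 3 | c[r], so c[r] = 3t for some integer t.
Then c[r+1] = 7c[r] + 12 = 7·(3t) + 12 = 3(7t + 4), so 3 | c[r+1].
So the property holds for r+1, and by induction 3 | c[i] for all i ≥ 1.

3 | c[i]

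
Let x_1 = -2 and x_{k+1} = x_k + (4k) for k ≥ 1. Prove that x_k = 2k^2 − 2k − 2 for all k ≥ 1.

Base case: x_1 = -2, and 2·1^2 − 2·1 − 2 = -2.
Assume x_r = 2r^2 − 2r − 2.
Then x_{r+1} = x_r + (4r) = (2r^2 − 2r − 2) + (4r) = 2r^2 + 2r − 2,
and 2·(r+1)^2 − 2·(r+1) − 2 = 2r^2 + 2r − 2.
This completes the inductive step, so x_k = 2k^2 − 2k − 2 for all k ≥ 1.

x_k = 2k^2 − 2k − 2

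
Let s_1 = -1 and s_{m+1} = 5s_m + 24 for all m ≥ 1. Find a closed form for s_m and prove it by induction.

Claim: s_m = 5^m − 6.

Base case: s_1 = -1, and 5^1 − 6 = 5 − 6 = -1.
Assume s_k = 5^k − 6 for some k ≥ 1.
Then s_{k+1} = 5s_k + 24 = 5·(5^k − 6) + 24 = 5^{k+1} − 30 + 24 = 5^{k+1} − 6.
Hence s_m = 5^m − 6 for every m ≥ 1, by induction.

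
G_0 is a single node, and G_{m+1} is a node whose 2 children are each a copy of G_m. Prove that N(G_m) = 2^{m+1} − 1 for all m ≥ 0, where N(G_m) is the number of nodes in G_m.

Base case: N(G_0) = 1, and 2^{0+1} − 1 = 1.
Assume N(G_j) = 2^{j+1} − 1.
Then N(G_{j+1}) = 1 + 2N(G_j) = 1 + 2(2^{j+1} − 1) = 2^{j+2} − 2 + 1 = 2^{j+2} − 1.
This completes the inductive step, so N(G_m) = 2^{m+1} − 1 for all m ≥ 0.

N(G_m) = 2^{m+1} − 1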